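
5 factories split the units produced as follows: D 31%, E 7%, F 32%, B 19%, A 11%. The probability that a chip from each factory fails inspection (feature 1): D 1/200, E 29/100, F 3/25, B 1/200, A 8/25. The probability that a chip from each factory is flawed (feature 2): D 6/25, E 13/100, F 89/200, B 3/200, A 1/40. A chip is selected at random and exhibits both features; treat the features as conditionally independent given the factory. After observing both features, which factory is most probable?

F

Compute prior × likelihood for every hypothesis:
  D: 0.31 × 0.005 × 0.24 = 0.000372
  E: 0.07 × 0.29 × 0.13 = 0.002639
  F: 0.32 × 0.12 × 0.445 = 0.017088
  B: 0.19 × 0.005 × 0.015 = 0.00001425
  A: 0.11 × 0.32 × 0.025 = 0.00088
Total = 0.02099325.
Largest term belongs to F, so F is most probable.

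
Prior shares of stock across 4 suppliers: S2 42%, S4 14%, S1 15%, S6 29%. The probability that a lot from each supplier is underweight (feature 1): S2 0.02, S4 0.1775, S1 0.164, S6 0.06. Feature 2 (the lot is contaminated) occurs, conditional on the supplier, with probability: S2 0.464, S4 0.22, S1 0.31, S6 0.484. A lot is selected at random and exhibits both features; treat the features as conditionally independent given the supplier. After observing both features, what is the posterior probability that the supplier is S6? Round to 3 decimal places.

Prior × likelihood for each hypothesis:
  S2: 0.42 × 0.02 × 0.464 = 0.0038976
  S4: 0.14 × 0.1775 × 0.22 = 0.005467
  S1: 0.15 × 0.164 × 0.31 = 0.007626
  S6: 0.29 × 0.06 × 0.484 = 0.0084216
Normalizing constant = 0.0254122.
P(S6 | evidence) = 0.0084216 / 0.0254122 ≈ 0.331.

0.331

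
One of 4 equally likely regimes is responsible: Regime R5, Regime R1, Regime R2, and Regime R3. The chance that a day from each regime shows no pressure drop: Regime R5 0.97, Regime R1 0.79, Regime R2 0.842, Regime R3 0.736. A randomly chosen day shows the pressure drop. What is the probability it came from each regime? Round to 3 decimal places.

Taking complements, P(drop | each) = Regime R5 0.03, Regime R1 0.21, Regime R2 0.158, Regime R3 0.264.
Since the prior is uniform, the posterior is proportional to the likelihood:
  Regime R5: 0.03
  Regime R1: 0.21
  Regime R2: 0.158
  Regime R3: 0.264
Sum = 0.662.
P(Regime R5 | drop) = 0.03/0.662 ≈ 0.045
P(Regime R1 | drop) = 0.21/0.662 ≈ 0.317
P(Regime R2 | drop) = 0.158/0.662 ≈ 0.239
P(Regime R3 | drop) = 0.264/0.662 ≈ 0.399

Regime R5 0.045, Regime R1 0.317, Regime R2 0.239, Regime R3 0.399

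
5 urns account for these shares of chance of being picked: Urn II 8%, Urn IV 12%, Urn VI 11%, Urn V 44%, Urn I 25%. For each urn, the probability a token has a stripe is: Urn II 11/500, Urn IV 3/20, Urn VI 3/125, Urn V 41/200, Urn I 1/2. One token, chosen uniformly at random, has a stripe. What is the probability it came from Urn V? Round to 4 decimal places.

Prior × likelihood for each hypothesis:
  Urn II: 0.08 × 0.022 = 0.00176
  Urn IV: 0.12 × 0.15 = 0.018
  Urn VI: 0.11 × 0.024 = 0.00264
  Urn V: 0.44 × 0.205 = 0.0902
  Urn I: 0.25 × 0.5 = 0.125
Total = 0.2376.
P(Urn V | evidence) = 0.0902 / 0.2376 ≈ 0.3796.

0.3796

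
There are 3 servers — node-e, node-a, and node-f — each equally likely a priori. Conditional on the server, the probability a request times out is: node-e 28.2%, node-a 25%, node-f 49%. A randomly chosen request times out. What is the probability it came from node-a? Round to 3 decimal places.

0.245

Since the prior is uniform, the posterior is proportional to the likelihood:
  node-e: 0.282
  node-a: 0.25
  node-f: 0.49
Sum = 1.022.
P(node-a | evidence) = 0.25 / 1.022 ≈ 0.245.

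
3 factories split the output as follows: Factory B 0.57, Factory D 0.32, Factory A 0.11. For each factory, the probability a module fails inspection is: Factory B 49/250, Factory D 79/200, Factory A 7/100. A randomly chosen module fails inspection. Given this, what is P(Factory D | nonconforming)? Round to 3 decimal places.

Unnormalized posteriors (prior × likelihood):
  Factory B: 0.57 × 0.196 = 0.11172
  Factory D: 0.32 × 0.395 = 0.1264
  Factory A: 0.11 × 0.07 = 0.0077
Normalizing constant = 0.24582.
P(Factory D | evidence) = 0.1264 / 0.24582 ≈ 0.514.

0.514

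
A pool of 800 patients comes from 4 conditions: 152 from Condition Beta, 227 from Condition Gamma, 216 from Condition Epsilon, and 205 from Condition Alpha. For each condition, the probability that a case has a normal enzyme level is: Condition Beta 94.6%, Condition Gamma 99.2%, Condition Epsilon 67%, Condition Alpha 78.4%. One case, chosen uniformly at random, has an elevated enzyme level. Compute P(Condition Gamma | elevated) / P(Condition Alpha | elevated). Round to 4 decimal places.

Taking complements, P(elevated | each) = Condition Beta 0.054, Condition Gamma 0.008, Condition Epsilon 0.33, Condition Alpha 0.216.
Prior × likelihood for each hypothesis:
  Condition Beta: 0.19 × 0.054 = 0.01026
  Condition Gamma: 0.28375 × 0.008 = 0.00227
  Condition Epsilon: 0.27 × 0.33 = 0.0891
  Condition Alpha: 0.25625 × 0.216 = 0.05535
Normalizing constant = 0.15698.
The ratio is 0.00227 / 0.05535 (the normalizer cancels) = 0.0410.

0.0410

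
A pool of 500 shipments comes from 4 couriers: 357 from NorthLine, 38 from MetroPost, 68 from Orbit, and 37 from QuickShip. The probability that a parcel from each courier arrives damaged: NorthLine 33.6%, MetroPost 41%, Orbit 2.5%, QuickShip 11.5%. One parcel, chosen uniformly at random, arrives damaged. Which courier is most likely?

NorthLine

Prior × likelihood for each hypothesis:
  NorthLine: 0.714 × 0.336 = 0.239904
  MetroPost: 0.076 × 0.41 = 0.03116
  Orbit: 0.136 × 0.025 = 0.0034
  QuickShip: 0.074 × 0.115 = 0.00851
Total = 0.282974.
Largest term belongs to NorthLine, so NorthLine is most probable.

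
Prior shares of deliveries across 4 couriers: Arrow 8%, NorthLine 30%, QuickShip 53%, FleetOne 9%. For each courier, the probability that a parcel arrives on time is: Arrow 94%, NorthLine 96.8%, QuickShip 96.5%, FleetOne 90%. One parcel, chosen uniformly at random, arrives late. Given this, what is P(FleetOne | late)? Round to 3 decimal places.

Taking complements, P(late | each) = Arrow 0.06, NorthLine 0.032, QuickShip 0.035, FleetOne 0.1.
Unnormalized posteriors (prior × likelihood):
  Arrow: 0.08 × 0.06 = 0.0048
  NorthLine: 0.3 × 0.032 = 0.0096
  QuickShip: 0.53 × 0.035 = 0.01855
  FleetOne: 0.09 × 0.1 = 0.009
Sum = 0.04195.
P(FleetOne | evidence) = 0.009 / 0.04195 ≈ 0.215.

0.215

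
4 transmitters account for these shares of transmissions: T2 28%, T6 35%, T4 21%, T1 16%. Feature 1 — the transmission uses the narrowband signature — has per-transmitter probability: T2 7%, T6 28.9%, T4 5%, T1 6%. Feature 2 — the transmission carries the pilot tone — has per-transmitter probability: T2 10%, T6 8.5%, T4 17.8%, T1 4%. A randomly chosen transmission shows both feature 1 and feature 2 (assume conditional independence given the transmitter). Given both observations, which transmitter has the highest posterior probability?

Prior × likelihood for each hypothesis:
  T2: 0.28 × 0.07 × 0.1 = 0.00196
  T6: 0.35 × 0.289 × 0.085 = 0.00859775
  T4: 0.21 × 0.05 × 0.178 = 0.001869
  T1: 0.16 × 0.06 × 0.04 = 0.000384
Total = 0.01281075.
Largest term belongs to T6, so T6 is most probable.

T6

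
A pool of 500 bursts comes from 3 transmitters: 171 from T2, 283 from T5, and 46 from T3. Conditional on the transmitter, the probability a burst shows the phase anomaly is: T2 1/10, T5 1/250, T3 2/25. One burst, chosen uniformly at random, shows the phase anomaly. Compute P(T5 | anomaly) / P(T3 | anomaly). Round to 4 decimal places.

Unnormalized posteriors (prior × likelihood):
  T2: 0.342 × 0.1 = 0.0342
  T5: 0.566 × 0.004 = 0.002264
  T3: 0.092 × 0.08 = 0.00736
Total = 0.043824.
The ratio is 0.002264 / 0.00736 (the normalizer cancels) = 0.3076.

0.3076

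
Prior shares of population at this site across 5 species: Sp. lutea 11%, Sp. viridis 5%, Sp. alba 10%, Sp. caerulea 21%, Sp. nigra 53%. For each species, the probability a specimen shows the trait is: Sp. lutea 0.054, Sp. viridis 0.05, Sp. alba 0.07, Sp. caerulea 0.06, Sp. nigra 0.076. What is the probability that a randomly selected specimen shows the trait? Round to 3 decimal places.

Compute prior × likelihood for every hypothesis:
  Sp. lutea: 0.11 × 0.054 = 0.00594
  Sp. viridis: 0.05 × 0.05 = 0.0025
  Sp. alba: 0.1 × 0.07 = 0.007
  Sp. caerulea: 0.21 × 0.06 = 0.0126
  Sp. nigra: 0.53 × 0.076 = 0.04028
P(trait) = 0.00594 + 0.0025 + 0.007 + 0.0126 + 0.04028 = 0.06832 → 0.068.

0.068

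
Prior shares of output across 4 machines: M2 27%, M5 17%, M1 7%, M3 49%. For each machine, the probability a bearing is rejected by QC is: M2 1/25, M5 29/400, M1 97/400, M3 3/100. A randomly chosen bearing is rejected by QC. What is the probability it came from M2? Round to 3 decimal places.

Prior × likelihood for each hypothesis:
  M2: 0.27 × 0.04 = 0.0108
  M5: 0.17 × 0.0725 = 0.012325
  M1: 0.07 × 0.2425 = 0.016975
  M3: 0.49 × 0.03 = 0.0147
Sum = 0.0548.
P(M2 | evidence) = 0.0108 / 0.0548 ≈ 0.197.

0.197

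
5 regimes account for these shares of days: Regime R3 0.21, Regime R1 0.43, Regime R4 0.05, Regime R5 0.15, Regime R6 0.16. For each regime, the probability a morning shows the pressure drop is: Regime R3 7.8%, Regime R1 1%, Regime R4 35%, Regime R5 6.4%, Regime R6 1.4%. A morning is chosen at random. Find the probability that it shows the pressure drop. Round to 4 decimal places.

0.0500

By Bayes' rule, posterior ∝ prior × likelihood:
  Regime R3: 0.21 × 0.078 = 0.01638
  Regime R1: 0.43 × 0.01 = 0.0043
  Regime R4: 0.05 × 0.35 = 0.0175
  Regime R5: 0.15 × 0.064 = 0.0096
  Regime R6: 0.16 × 0.014 = 0.00224
P(drop) = 0.01638 + 0.0043 + 0.0175 + 0.0096 + 0.00224 = 0.05002 → 0.0500.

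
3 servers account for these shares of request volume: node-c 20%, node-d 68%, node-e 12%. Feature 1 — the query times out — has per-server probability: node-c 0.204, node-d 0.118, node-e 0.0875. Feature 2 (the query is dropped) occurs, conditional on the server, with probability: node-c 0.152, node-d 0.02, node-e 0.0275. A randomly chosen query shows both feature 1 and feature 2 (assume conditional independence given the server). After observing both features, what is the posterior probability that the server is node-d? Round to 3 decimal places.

0.198

By Bayes' rule, posterior ∝ prior × likelihood:
  node-c: 0.2 × 0.204 × 0.152 = 0.0062016
  node-d: 0.68 × 0.118 × 0.02 = 0.0016048
  node-e: 0.12 × 0.0875 × 0.0275 = 0.00028875
Sum = 0.00809515.
P(node-d | evidence) = 0.0016048 / 0.00809515 ≈ 0.198.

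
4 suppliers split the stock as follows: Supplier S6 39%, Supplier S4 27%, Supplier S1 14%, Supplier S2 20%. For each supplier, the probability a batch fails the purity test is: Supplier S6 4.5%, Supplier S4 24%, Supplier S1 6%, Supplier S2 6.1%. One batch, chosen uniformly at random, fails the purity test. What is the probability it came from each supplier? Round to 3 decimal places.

Prior × likelihood for each hypothesis:
  Supplier S6: 0.39 × 0.045 = 0.01755
  Supplier S4: 0.27 × 0.24 = 0.0648
  Supplier S1: 0.14 × 0.06 = 0.0084
  Supplier S2: 0.2 × 0.061 = 0.0122
Total = 0.10295.
P(Supplier S6 | off-spec) = 0.01755/0.10295 ≈ 0.170
P(Supplier S4 | off-spec) = 0.0648/0.10295 ≈ 0.629
P(Supplier S1 | off-spec) = 0.0084/0.10295 ≈ 0.082
P(Supplier S2 | off-spec) = 0.0122/0.10295 ≈ 0.119

Supplier S6 0.170, Supplier S4 0.629, Supplier S1 0.082, Supplier S2 0.119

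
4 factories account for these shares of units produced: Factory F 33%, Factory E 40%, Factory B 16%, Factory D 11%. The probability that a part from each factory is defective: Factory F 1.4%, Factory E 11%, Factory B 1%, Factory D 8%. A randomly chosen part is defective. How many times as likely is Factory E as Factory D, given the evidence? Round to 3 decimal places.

Prior × likelihood for each hypothesis:
  Factory F: 0.33 × 0.014 = 0.00462
  Factory E: 0.4 × 0.11 = 0.044
  Factory B: 0.16 × 0.01 = 0.0016
  Factory D: 0.11 × 0.08 = 0.0088
Normalizing constant = 0.05902.
The ratio is 0.044 / 0.0088 (the normalizer cancels) = 5.000.

5.000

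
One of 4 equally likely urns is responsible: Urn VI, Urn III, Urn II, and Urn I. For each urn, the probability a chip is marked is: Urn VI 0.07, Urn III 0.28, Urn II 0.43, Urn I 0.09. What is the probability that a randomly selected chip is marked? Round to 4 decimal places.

0.2175

With a uniform prior (1/4 each), posterior ∝ likelihood:
  Urn VI: 0.07
  Urn III: 0.28
  Urn II: 0.43
  Urn I: 0.09
P(marked) = (1/4) × (0.07 + 0.28 + 0.43 + 0.09) = 0.87/4 ≈ 0.2175.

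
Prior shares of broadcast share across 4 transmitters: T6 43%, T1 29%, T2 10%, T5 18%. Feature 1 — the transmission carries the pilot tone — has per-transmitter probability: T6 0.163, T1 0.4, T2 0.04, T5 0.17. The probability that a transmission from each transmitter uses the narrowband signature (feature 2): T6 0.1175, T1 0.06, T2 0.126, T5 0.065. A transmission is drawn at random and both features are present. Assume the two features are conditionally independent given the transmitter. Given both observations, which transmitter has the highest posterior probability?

Unnormalized posteriors (prior × likelihood):
  T6: 0.43 × 0.163 × 0.1175 = 0.008235575
  T1: 0.29 × 0.4 × 0.06 = 0.00696
  T2: 0.1 × 0.04 × 0.126 = 0.000504
  T5: 0.18 × 0.17 × 0.065 = 0.001989
Total = 0.017688575.
Largest term belongs to T6, so T6 is most probable.

T6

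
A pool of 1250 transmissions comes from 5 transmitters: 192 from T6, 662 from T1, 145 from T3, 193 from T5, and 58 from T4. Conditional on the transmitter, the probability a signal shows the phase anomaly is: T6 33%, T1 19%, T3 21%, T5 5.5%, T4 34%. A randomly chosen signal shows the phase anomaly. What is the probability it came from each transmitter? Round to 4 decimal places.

Prior × likelihood for each hypothesis:
  T6: 0.1536 × 0.33 = 0.050688
  T1: 0.5296 × 0.19 = 0.100624
  T3: 0.116 × 0.21 = 0.02436
  T5: 0.1544 × 0.055 = 0.008492
  T4: 0.0464 × 0.34 = 0.015776
Total = 0.19994.
P(T6 | anomaly) = 0.050688/0.19994 ≈ 0.2535
P(T1 | anomaly) = 0.100624/0.19994 ≈ 0.5033
P(T3 | anomaly) = 0.02436/0.19994 ≈ 0.1218
P(T5 | anomaly) = 0.008492/0.19994 ≈ 0.0425
P(T4 | anomaly) = 0.015776/0.19994 ≈ 0.0789

T6 0.2535, T1 0.5033, T3 0.1218, T5 0.0425, T4 0.0789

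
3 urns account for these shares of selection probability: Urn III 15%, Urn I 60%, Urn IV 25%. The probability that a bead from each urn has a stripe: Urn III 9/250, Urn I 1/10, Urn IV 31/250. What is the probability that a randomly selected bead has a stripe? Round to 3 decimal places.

0.096

Unnormalized posteriors (prior × likelihood):
  Urn III: 0.15 × 0.036 = 0.0054
  Urn I: 0.6 × 0.1 = 0.06
  Urn IV: 0.25 × 0.124 = 0.031
P(striped) = 0.0054 + 0.06 + 0.031 = 0.0964 → 0.096.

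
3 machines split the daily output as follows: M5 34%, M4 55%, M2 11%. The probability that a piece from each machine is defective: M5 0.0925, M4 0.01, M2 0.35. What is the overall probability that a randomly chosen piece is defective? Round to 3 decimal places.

By Bayes' rule, posterior ∝ prior × likelihood:
  M5: 0.34 × 0.0925 = 0.03145
  M4: 0.55 × 0.01 = 0.0055
  M2: 0.11 × 0.35 = 0.0385
P(defective) = 0.03145 + 0.0055 + 0.0385 = 0.07545 → 0.075.

0.075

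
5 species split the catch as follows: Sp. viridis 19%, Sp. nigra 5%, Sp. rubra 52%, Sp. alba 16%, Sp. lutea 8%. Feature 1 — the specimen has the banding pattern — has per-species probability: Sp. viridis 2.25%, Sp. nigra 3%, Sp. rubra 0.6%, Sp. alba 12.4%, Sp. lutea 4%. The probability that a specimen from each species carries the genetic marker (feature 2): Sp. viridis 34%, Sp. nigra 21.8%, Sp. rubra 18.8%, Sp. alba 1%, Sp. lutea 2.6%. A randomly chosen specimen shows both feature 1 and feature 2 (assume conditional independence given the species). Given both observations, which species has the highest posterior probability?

By Bayes' rule, posterior ∝ prior × likelihood:
  Sp. viridis: 0.19 × 0.0225 × 0.34 = 0.0014535
  Sp. nigra: 0.05 × 0.03 × 0.218 = 0.000327
  Sp. rubra: 0.52 × 0.006 × 0.188 = 0.00058656
  Sp. alba: 0.16 × 0.124 × 0.01 = 0.0001984
  Sp. lutea: 0.08 × 0.04 × 0.026 = 0.0000832
Normalizing constant = 0.00264866.
Largest term belongs to Sp. viridis, so Sp. viridis is most probable.

Sp. viridis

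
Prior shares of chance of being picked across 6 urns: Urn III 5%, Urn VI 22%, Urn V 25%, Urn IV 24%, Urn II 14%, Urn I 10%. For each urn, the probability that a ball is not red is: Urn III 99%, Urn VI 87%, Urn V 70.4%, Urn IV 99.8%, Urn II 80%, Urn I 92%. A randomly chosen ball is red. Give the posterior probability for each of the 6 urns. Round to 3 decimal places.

Taking complements, P(red | each) = Urn III 0.01, Urn VI 0.13, Urn V 0.296, Urn IV 0.002, Urn II 0.2, Urn I 0.08.
Compute prior × likelihood for every hypothesis:
  Urn III: 0.05 × 0.01 = 0.0005
  Urn VI: 0.22 × 0.13 = 0.0286
  Urn V: 0.25 × 0.296 = 0.074
  Urn IV: 0.24 × 0.002 = 0.00048
  Urn II: 0.14 × 0.2 = 0.028
  Urn I: 0.1 × 0.08 = 0.008
Sum = 0.13958.
P(Urn III | red) = 0.0005/0.13958 ≈ 0.004
P(Urn VI | red) = 0.0286/0.13958 ≈ 0.205
P(Urn V | red) = 0.074/0.13958 ≈ 0.530
P(Urn IV | red) = 0.00048/0.13958 ≈ 0.003
P(Urn II | red) = 0.028/0.13958 ≈ 0.201
P(Urn I | red) = 0.008/0.13958 ≈ 0.057
(Check: 0.004+0.205+0.530+0.003+0.201+0.057 = 1.000.)

Urn III 0.004, Urn VI 0.205, Urn V 0.530, Urn IV 0.003, Urn II 0.201, Urn I 0.057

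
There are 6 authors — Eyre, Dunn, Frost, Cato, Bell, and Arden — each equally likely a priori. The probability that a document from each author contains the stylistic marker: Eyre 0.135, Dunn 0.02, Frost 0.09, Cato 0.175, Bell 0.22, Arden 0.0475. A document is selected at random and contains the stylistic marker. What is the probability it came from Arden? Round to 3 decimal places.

With a uniform prior (1/6 each), posterior ∝ likelihood:
  Eyre: 0.135
  Dunn: 0.02
  Frost: 0.09
  Cato: 0.175
  Bell: 0.22
  Arden: 0.0475
Total = 0.6875.
P(Arden | evidence) = 0.0475 / 0.6875 ≈ 0.069.

0.069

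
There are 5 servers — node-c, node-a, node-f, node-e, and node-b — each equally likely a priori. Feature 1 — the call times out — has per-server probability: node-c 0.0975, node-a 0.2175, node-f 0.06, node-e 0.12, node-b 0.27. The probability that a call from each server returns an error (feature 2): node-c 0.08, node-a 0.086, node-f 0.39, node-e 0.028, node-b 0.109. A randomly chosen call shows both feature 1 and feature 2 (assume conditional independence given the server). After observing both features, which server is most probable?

With a uniform prior (1/5 each), posterior ∝ likelihood:
  node-c: 0.0975 × 0.08 = 0.0078
  node-a: 0.2175 × 0.086 = 0.018705
  node-f: 0.06 × 0.39 = 0.0234
  node-e: 0.12 × 0.028 = 0.00336
  node-b: 0.27 × 0.109 = 0.02943
Sum = 0.082695.
Largest term belongs to node-b, so node-b is most probable.

node-b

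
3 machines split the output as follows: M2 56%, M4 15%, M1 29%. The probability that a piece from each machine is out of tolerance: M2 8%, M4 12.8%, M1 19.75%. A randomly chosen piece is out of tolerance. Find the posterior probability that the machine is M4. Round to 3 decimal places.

0.158

Prior × likelihood for each hypothesis:
  M2: 0.56 × 0.08 = 0.0448
  M4: 0.15 × 0.128 = 0.0192
  M1: 0.29 × 0.1975 = 0.057275
Sum = 0.121275.
P(M4 | evidence) = 0.0192 / 0.121275 ≈ 0.158.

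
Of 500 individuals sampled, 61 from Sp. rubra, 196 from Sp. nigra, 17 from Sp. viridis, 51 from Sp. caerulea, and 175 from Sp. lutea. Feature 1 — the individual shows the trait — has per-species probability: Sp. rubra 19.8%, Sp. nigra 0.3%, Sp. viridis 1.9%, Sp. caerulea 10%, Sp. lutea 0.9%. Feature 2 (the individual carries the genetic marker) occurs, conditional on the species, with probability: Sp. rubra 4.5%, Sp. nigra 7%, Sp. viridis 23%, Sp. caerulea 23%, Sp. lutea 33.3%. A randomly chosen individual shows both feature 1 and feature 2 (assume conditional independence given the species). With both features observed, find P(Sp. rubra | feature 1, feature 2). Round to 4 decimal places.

0.2306

Compute prior × likelihood for every hypothesis:
  Sp. rubra: 0.122 × 0.198 × 0.045 = 0.00108702
  Sp. nigra: 0.392 × 0.003 × 0.07 = 0.00008232
  Sp. viridis: 0.034 × 0.019 × 0.23 = 0.00014858
  Sp. caerulea: 0.102 × 0.1 × 0.23 = 0.002346
  Sp. lutea: 0.35 × 0.009 × 0.333 = 0.00104895
Sum = 0.00471287.
P(Sp. rubra | evidence) = 0.00108702 / 0.00471287 ≈ 0.2306.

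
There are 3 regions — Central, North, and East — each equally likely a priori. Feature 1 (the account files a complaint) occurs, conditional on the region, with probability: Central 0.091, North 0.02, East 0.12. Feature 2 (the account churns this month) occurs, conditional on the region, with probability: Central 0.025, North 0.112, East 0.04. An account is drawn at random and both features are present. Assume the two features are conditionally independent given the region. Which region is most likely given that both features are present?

East

With a uniform prior (1/3 each), posterior ∝ likelihood:
  Central: 0.091 × 0.025 = 0.002275
  North: 0.02 × 0.112 = 0.00224
  East: 0.12 × 0.04 = 0.0048
Sum = 0.009315.
Largest term belongs to East, so East is most probable.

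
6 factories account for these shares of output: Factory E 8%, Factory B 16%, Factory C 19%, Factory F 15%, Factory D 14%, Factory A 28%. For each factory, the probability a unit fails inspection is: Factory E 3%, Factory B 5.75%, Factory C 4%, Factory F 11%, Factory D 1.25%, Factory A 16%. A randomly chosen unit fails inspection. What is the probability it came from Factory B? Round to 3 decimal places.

0.112

Compute prior × likelihood for every hypothesis:
  Factory E: 0.08 × 0.03 = 0.0024
  Factory B: 0.16 × 0.0575 = 0.0092
  Factory C: 0.19 × 0.04 = 0.0076
  Factory F: 0.15 × 0.11 = 0.0165
  Factory D: 0.14 × 0.0125 = 0.00175
  Factory A: 0.28 × 0.16 = 0.0448
Total = 0.08225.
P(Factory B | evidence) = 0.0092 / 0.08225 ≈ 0.112.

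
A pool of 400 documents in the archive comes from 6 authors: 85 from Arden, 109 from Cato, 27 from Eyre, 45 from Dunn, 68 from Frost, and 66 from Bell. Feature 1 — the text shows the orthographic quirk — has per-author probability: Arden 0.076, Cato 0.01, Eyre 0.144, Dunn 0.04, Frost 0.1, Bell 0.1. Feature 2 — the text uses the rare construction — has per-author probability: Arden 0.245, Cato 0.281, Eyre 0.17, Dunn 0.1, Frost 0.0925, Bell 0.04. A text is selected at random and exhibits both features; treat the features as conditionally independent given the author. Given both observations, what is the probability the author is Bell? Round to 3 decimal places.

Unnormalized posteriors (prior × likelihood):
  Arden: 0.2125 × 0.076 × 0.245 = 0.00395675
  Cato: 0.2725 × 0.01 × 0.281 = 0.000765725
  Eyre: 0.0675 × 0.144 × 0.17 = 0.0016524
  Dunn: 0.1125 × 0.04 × 0.1 = 0.00045
  Frost: 0.17 × 0.1 × 0.0925 = 0.0015725
  Bell: 0.165 × 0.1 × 0.04 = 0.00066
Total = 0.009057375.
P(Bell | evidence) = 0.00066 / 0.009057375 ≈ 0.073.

0.073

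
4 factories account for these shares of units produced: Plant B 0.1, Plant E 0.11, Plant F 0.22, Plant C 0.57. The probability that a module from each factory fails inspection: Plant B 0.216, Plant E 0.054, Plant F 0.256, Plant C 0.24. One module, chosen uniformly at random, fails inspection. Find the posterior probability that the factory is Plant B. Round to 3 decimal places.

0.098

By Bayes' rule, posterior ∝ prior × likelihood:
  Plant B: 0.1 × 0.216 = 0.0216
  Plant E: 0.11 × 0.054 = 0.00594
  Plant F: 0.22 × 0.256 = 0.05632
  Plant C: 0.57 × 0.24 = 0.1368
Normalizing constant = 0.22066.
P(Plant B | evidence) = 0.0216 / 0.22066 ≈ 0.098.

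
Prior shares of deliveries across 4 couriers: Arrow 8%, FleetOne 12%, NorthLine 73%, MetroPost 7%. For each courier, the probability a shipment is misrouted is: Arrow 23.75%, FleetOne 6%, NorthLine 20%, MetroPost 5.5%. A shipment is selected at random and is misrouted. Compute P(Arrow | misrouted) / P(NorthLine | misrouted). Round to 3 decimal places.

By Bayes' rule, posterior ∝ prior × likelihood:
  Arrow: 0.08 × 0.2375 = 0.019
  FleetOne: 0.12 × 0.06 = 0.0072
  NorthLine: 0.73 × 0.2 = 0.146
  MetroPost: 0.07 × 0.055 = 0.00385
Total = 0.17605.
The ratio is 0.019 / 0.146 (the normalizer cancels) = 0.130.

0.130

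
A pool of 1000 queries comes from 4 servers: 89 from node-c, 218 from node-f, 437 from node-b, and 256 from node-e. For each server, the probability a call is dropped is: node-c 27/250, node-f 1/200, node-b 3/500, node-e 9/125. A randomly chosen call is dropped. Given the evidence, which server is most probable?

node-e

Compute prior × likelihood for every hypothesis:
  node-c: 0.089 × 0.108 = 0.009612
  node-f: 0.218 × 0.005 = 0.00109
  node-b: 0.437 × 0.006 = 0.002622
  node-e: 0.256 × 0.072 = 0.018432
Normalizing constant = 0.031756.
Largest term belongs to node-e, so node-e is most probable.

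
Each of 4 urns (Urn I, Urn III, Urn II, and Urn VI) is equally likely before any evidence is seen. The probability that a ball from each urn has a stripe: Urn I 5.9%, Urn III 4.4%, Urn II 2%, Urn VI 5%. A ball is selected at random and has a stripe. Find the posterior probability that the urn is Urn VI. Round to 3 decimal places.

0.289

Since the prior is uniform, the posterior is proportional to the likelihood:
  Urn I: 0.059
  Urn III: 0.044
  Urn II: 0.02
  Urn VI: 0.05
Total = 0.173.
P(Urn VI | evidence) = 0.05 / 0.173 ≈ 0.289.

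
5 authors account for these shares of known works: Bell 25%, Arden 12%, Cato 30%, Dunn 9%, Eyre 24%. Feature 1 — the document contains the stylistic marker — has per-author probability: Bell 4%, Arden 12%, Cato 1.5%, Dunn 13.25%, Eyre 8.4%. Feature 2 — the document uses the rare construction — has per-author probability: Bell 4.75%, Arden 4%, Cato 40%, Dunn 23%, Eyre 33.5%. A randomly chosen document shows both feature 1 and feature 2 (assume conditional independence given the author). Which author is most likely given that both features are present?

Eyre

Compute prior × likelihood for every hypothesis:
  Bell: 0.25 × 0.04 × 0.0475 = 0.000475
  Arden: 0.12 × 0.12 × 0.04 = 0.000576
  Cato: 0.3 × 0.015 × 0.4 = 0.0018
  Dunn: 0.09 × 0.1325 × 0.23 = 0.00274275
  Eyre: 0.24 × 0.084 × 0.335 = 0.0067536
Sum = 0.01234735.
Largest term belongs to Eyre, so Eyre is most probable.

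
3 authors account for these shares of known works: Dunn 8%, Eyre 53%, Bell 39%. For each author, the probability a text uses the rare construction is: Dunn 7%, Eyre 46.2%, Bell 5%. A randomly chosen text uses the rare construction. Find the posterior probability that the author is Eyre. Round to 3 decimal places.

0.907

By Bayes' rule, posterior ∝ prior × likelihood:
  Dunn: 0.08 × 0.07 = 0.0056
  Eyre: 0.53 × 0.462 = 0.24486
  Bell: 0.39 × 0.05 = 0.0195
Sum = 0.26996.
P(Eyre | evidence) = 0.24486 / 0.26996 ≈ 0.907.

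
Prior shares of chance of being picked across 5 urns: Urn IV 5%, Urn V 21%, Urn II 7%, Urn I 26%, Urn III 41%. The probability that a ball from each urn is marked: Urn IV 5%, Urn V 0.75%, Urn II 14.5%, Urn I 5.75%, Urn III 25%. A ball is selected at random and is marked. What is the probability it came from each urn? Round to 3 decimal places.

Urn IV 0.019, Urn V 0.012, Urn II 0.077, Urn I 0.114, Urn III 0.778

Unnormalized posteriors (prior × likelihood):
  Urn IV: 0.05 × 0.05 = 0.0025
  Urn V: 0.21 × 0.0075 = 0.001575
  Urn II: 0.07 × 0.145 = 0.01015
  Urn I: 0.26 × 0.0575 = 0.01495
  Urn III: 0.41 × 0.25 = 0.1025
Sum = 0.131675.
P(Urn IV | marked) = 0.0025/0.131675 ≈ 0.019
P(Urn V | marked) = 0.001575/0.131675 ≈ 0.012
P(Urn II | marked) = 0.01015/0.131675 ≈ 0.077
P(Urn I | marked) = 0.01495/0.131675 ≈ 0.114
P(Urn III | marked) = 0.1025/0.131675 ≈ 0.778
(Check: 0.019+0.012+0.077+0.114+0.778 = 1.000.)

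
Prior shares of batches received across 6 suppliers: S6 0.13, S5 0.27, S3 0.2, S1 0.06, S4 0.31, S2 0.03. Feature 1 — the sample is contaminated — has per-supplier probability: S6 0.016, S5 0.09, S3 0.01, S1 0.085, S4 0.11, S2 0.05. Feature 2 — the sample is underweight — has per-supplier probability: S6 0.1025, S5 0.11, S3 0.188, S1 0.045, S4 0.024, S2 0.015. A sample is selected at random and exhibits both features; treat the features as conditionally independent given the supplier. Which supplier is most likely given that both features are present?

S5

Compute prior × likelihood for every hypothesis:
  S6: 0.13 × 0.016 × 0.1025 = 0.0002132
  S5: 0.27 × 0.09 × 0.11 = 0.002673
  S3: 0.2 × 0.01 × 0.188 = 0.000376
  S1: 0.06 × 0.085 × 0.045 = 0.0002295
  S4: 0.31 × 0.11 × 0.024 = 0.0008184
  S2: 0.03 × 0.05 × 0.015 = 0.0000225
Sum = 0.0043326.
Largest term belongs to S5, so S5 is most probable.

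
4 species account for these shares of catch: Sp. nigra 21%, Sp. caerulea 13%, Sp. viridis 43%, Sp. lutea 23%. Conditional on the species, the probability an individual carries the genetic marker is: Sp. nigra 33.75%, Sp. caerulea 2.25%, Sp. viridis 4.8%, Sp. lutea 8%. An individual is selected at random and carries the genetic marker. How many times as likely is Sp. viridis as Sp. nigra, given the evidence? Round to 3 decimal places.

0.291

Compute prior × likelihood for every hypothesis:
  Sp. nigra: 0.21 × 0.3375 = 0.070875
  Sp. caerulea: 0.13 × 0.0225 = 0.002925
  Sp. viridis: 0.43 × 0.048 = 0.02064
  Sp. lutea: 0.23 × 0.08 = 0.0184
Normalizing constant = 0.11284.
The ratio is 0.02064 / 0.070875 (the normalizer cancels) = 0.291.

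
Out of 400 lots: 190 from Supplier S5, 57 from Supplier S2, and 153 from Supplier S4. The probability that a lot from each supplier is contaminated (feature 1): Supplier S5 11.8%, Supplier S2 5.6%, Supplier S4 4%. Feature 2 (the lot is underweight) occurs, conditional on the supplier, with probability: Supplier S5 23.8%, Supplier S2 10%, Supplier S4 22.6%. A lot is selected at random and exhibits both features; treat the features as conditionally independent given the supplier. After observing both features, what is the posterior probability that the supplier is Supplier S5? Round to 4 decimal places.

Compute prior × likelihood for every hypothesis:
  Supplier S5: 0.475 × 0.118 × 0.238 = 0.0133399
  Supplier S2: 0.1425 × 0.056 × 0.1 = 0.000798
  Supplier S4: 0.3825 × 0.04 × 0.226 = 0.0034578
Normalizing constant = 0.0175957.
P(Supplier S5 | evidence) = 0.0133399 / 0.0175957 ≈ 0.7581.

0.7581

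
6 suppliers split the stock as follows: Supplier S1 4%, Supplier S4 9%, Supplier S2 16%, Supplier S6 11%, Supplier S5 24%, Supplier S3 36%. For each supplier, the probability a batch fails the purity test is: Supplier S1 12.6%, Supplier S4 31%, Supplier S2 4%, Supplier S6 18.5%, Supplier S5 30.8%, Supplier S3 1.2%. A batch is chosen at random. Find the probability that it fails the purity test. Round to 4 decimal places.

Compute prior × likelihood for every hypothesis:
  Supplier S1: 0.04 × 0.126 = 0.00504
  Supplier S4: 0.09 × 0.31 = 0.0279
  Supplier S2: 0.16 × 0.04 = 0.0064
  Supplier S6: 0.11 × 0.185 = 0.02035
  Supplier S5: 0.24 × 0.308 = 0.07392
  Supplier S3: 0.36 × 0.012 = 0.00432
P(off-spec) = 0.00504 + 0.0279 + 0.0064 + 0.02035 + 0.07392 + 0.00432 = 0.13793 → 0.1379.

0.1379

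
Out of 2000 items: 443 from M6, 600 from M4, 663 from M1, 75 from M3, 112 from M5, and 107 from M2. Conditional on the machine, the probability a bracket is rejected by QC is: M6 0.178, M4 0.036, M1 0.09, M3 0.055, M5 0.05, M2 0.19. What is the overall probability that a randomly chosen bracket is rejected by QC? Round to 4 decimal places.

0.0951

By Bayes' rule, posterior ∝ prior × likelihood:
  M6: 0.2215 × 0.178 = 0.039427
  M4: 0.3 × 0.036 = 0.0108
  M1: 0.3315 × 0.09 = 0.029835
  M3: 0.0375 × 0.055 = 0.0020625
  M5: 0.056 × 0.05 = 0.0028
  M2: 0.0535 × 0.19 = 0.010165
P(rejected) = 0.039427 + 0.0108 + 0.029835 + 0.0020625 + 0.0028 + 0.010165 = 0.0950895 → 0.0951.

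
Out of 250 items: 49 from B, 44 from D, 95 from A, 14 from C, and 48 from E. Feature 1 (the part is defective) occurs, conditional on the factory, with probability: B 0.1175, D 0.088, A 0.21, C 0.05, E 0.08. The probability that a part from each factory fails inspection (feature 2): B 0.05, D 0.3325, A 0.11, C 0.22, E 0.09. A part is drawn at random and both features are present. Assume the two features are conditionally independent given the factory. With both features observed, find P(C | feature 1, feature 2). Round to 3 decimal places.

0.036

By Bayes' rule, posterior ∝ prior × likelihood:
  B: 0.196 × 0.1175 × 0.05 = 0.0011515
  D: 0.176 × 0.088 × 0.3325 = 0.00514976
  A: 0.38 × 0.21 × 0.11 = 0.008778
  C: 0.056 × 0.05 × 0.22 = 0.000616
  E: 0.192 × 0.08 × 0.09 = 0.0013824
Sum = 0.01707766.
P(C | evidence) = 0.000616 / 0.01707766 ≈ 0.036.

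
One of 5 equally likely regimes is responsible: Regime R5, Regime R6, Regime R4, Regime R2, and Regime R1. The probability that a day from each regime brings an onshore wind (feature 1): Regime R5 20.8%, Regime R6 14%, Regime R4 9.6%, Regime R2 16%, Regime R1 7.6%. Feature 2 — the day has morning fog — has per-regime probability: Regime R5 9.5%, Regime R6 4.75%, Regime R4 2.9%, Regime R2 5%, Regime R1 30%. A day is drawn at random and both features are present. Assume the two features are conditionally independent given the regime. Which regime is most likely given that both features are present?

Regime R1

Since the prior is uniform, the posterior is proportional to the likelihood:
  Regime R5: 0.208 × 0.095 = 0.01976
  Regime R6: 0.14 × 0.0475 = 0.00665
  Regime R4: 0.096 × 0.029 = 0.002784
  Regime R2: 0.16 × 0.05 = 0.008
  Regime R1: 0.076 × 0.3 = 0.0228
Sum = 0.059994.
Largest term belongs to Regime R1, so Regime R1 is most probable.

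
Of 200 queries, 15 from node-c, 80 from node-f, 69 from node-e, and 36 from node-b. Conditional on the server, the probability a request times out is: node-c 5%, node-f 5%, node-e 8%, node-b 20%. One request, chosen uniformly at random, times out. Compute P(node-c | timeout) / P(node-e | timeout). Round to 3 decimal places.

Compute prior × likelihood for every hypothesis:
  node-c: 0.075 × 0.05 = 0.00375
  node-f: 0.4 × 0.05 = 0.02
  node-e: 0.345 × 0.08 = 0.0276
  node-b: 0.18 × 0.2 = 0.036
Sum = 0.08735.
The ratio is 0.00375 / 0.0276 (the normalizer cancels) = 0.136.

0.136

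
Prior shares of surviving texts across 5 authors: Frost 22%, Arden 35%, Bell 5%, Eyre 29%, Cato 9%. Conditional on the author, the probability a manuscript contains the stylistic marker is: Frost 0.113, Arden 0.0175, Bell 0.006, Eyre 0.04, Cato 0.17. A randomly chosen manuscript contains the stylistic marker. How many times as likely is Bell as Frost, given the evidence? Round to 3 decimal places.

Prior × likelihood for each hypothesis:
  Frost: 0.22 × 0.113 = 0.02486
  Arden: 0.35 × 0.0175 = 0.006125
  Bell: 0.05 × 0.006 = 0.0003
  Eyre: 0.29 × 0.04 = 0.0116
  Cato: 0.09 × 0.17 = 0.0153
Normalizing constant = 0.058185.
The ratio is 0.0003 / 0.02486 (the normalizer cancels) = 0.012.

0.012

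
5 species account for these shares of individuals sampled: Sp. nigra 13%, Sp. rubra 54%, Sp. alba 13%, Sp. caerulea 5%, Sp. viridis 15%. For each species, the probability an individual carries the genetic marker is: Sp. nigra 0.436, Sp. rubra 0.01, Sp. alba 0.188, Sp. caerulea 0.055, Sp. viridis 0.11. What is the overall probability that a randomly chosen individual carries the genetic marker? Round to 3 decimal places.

By Bayes' rule, posterior ∝ prior × likelihood:
  Sp. nigra: 0.13 × 0.436 = 0.05668
  Sp. rubra: 0.54 × 0.01 = 0.0054
  Sp. alba: 0.13 × 0.188 = 0.02444
  Sp. caerulea: 0.05 × 0.055 = 0.00275
  Sp. viridis: 0.15 × 0.11 = 0.0165
P(marker) = 0.05668 + 0.0054 + 0.02444 + 0.00275 + 0.0165 = 0.10577 → 0.106.

0.106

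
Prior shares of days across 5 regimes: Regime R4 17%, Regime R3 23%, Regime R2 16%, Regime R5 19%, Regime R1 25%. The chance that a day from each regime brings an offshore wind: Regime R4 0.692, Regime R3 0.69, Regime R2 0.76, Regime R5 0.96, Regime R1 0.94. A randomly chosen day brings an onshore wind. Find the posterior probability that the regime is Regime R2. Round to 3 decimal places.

Taking complements, P(onshore | each) = Regime R4 0.308, Regime R3 0.31, Regime R2 0.24, Regime R5 0.04, Regime R1 0.06.
Compute prior × likelihood for every hypothesis:
  Regime R4: 0.17 × 0.308 = 0.05236
  Regime R3: 0.23 × 0.31 = 0.0713
  Regime R2: 0.16 × 0.24 = 0.0384
  Regime R5: 0.19 × 0.04 = 0.0076
  Regime R1: 0.25 × 0.06 = 0.015
Total = 0.18466.
P(Regime R2 | evidence) = 0.0384 / 0.18466 ≈ 0.208.

0.208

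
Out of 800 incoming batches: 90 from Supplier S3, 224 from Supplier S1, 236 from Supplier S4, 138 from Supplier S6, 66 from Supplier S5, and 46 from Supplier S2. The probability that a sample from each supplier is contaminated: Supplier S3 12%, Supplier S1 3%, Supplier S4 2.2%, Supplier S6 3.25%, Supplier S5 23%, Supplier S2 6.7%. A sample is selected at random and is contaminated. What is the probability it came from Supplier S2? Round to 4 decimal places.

Compute prior × likelihood for every hypothesis:
  Supplier S3: 0.1125 × 0.12 = 0.0135
  Supplier S1: 0.28 × 0.03 = 0.0084
  Supplier S4: 0.295 × 0.022 = 0.00649
  Supplier S6: 0.1725 × 0.0325 = 0.00560625
  Supplier S5: 0.0825 × 0.23 = 0.018975
  Supplier S2: 0.0575 × 0.067 = 0.0038525
Sum = 0.05682375.
P(Supplier S2 | evidence) = 0.0038525 / 0.05682375 ≈ 0.0678.

0.0678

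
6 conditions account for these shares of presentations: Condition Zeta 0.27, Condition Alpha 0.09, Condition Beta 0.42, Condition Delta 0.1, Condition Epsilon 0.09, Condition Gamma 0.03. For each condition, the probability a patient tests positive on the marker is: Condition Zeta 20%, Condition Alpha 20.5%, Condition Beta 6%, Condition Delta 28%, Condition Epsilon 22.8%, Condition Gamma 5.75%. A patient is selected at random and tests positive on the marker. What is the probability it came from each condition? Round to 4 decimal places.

Unnormalized posteriors (prior × likelihood):
  Condition Zeta: 0.27 × 0.2 = 0.054
  Condition Alpha: 0.09 × 0.205 = 0.01845
  Condition Beta: 0.42 × 0.06 = 0.0252
  Condition Delta: 0.1 × 0.28 = 0.028
  Condition Epsilon: 0.09 × 0.228 = 0.02052
  Condition Gamma: 0.03 × 0.0575 = 0.001725
Sum = 0.147895.
P(Condition Zeta | marker-positive) = 0.054/0.147895 ≈ 0.3651
P(Condition Alpha | marker-positive) = 0.01845/0.147895 ≈ 0.1248
P(Condition Beta | marker-positive) = 0.0252/0.147895 ≈ 0.1704
P(Condition Delta | marker-positive) = 0.028/0.147895 ≈ 0.1893
P(Condition Epsilon | marker-positive) = 0.02052/0.147895 ≈ 0.1387
P(Condition Gamma | marker-positive) = 0.001725/0.147895 ≈ 0.0117

Condition Zeta 0.3651, Condition Alpha 0.1248, Condition Beta 0.1704, Condition Delta 0.1893, Condition Epsilon 0.1387, Condition Gamma 0.0117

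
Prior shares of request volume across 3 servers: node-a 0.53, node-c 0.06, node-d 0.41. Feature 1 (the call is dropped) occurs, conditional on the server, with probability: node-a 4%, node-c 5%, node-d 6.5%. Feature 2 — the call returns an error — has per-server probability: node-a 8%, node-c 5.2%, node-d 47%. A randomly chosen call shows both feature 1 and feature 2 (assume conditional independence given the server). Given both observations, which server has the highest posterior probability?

Compute prior × likelihood for every hypothesis:
  node-a: 0.53 × 0.04 × 0.08 = 0.001696
  node-c: 0.06 × 0.05 × 0.052 = 0.000156
  node-d: 0.41 × 0.065 × 0.47 = 0.0125255
Normalizing constant = 0.0143775.
Largest term belongs to node-d, so node-d is most probable.

node-d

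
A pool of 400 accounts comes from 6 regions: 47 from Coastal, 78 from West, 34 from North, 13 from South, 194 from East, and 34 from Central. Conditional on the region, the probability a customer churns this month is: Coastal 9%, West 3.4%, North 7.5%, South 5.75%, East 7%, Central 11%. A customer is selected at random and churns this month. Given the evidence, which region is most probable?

East

By Bayes' rule, posterior ∝ prior × likelihood:
  Coastal: 0.1175 × 0.09 = 0.010575
  West: 0.195 × 0.034 = 0.00663
  North: 0.085 × 0.075 = 0.006375
  South: 0.0325 × 0.0575 = 0.00186875
  East: 0.485 × 0.07 = 0.03395
  Central: 0.085 × 0.11 = 0.00935
Sum = 0.06874875.
Largest term belongs to East, so East is most probable.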